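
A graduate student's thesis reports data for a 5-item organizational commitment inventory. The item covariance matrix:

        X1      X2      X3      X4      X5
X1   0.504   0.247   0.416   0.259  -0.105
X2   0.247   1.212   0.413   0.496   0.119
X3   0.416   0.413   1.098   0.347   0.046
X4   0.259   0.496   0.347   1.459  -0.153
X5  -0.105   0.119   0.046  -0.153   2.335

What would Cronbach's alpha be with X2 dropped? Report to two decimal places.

Remaining items: X1, X3, X4, X5 (k = 4).
Σσ²ᵢ = 0.504 + 1.098 + 1.459 + 2.335 = 5.396
σ²_total = 5.396 + 2 × 0.810 = 7.016
α (item deleted) = (4/3)·(1 − 5.396/7.016) = 0.31

Cronbach's alpha = 0.31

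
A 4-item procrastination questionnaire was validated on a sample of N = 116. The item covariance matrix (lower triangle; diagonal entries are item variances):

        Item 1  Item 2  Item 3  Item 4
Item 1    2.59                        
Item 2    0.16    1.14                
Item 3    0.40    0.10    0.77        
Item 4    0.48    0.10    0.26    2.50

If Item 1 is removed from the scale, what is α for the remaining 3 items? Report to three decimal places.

α = 0.259

Remaining items: Item 2, Item 3, Item 4 (k = 3).
Σσᵢ² = 1.14 + 0.77 + 2.50 = 4.41
total variance = 4.41 + 2 × 0.46 = 5.33
α (item deleted) = (3/2)·(1 − 4.41/5.33) = 0.259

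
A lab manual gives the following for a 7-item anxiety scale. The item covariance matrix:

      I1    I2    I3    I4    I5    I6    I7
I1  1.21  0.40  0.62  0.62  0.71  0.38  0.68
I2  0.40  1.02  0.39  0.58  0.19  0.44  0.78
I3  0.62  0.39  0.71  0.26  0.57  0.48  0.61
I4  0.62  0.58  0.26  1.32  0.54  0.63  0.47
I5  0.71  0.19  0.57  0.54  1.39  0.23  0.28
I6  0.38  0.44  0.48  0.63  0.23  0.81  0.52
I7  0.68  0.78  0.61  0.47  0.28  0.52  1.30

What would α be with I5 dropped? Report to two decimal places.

α = 0.85

Remaining items: I1, I2, I3, I4, I6, I7 (k = 6).
ΣVar(i) = 1.21 + 1.02 + 0.71 + 1.32 + 0.81 + 1.30 = 6.37
σ²_total = 6.37 + 2 × 7.86 = 22.09
α (item deleted) = (6/5)·(1 − 6.37/22.09) = 0.85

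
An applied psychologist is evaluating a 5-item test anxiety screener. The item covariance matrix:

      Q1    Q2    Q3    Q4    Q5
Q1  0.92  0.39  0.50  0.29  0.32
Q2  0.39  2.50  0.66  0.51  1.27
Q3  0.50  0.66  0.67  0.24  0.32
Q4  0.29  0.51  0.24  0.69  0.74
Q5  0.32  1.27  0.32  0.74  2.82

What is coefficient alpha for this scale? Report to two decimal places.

Σσᵢ² = 0.92 + 2.50 + 0.67 + 0.69 + 2.82 = 7.60
Σ_{i<j} σ_ij = 5.24
total variance = 7.60 + 2 × 5.24 = 18.08
α = (k/(k−1))·(1 − Σσᵢ²/total variance) = (5/4)·(1 − 7.60/18.08) = 0.72

coefficient alpha = 0.72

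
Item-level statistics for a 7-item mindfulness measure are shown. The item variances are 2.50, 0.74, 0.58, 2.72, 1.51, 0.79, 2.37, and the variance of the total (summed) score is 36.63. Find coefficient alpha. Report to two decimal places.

sum of item variances = 2.50 + 0.74 + 0.58 + 2.72 + 1.51 + 0.79 + 2.37 = 11.21
α = (k/(k−1))·(1 − sum of item variances/Var(T)) = (7/6)·(1 − 11.21/36.63) = 0.81

α = 0.81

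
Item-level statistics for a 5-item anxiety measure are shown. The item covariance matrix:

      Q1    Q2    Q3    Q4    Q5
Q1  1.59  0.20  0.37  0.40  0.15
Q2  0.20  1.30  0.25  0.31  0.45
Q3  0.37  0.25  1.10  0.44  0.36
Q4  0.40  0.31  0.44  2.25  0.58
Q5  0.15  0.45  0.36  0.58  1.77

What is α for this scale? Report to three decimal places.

Σσᵢ² = 1.59 + 1.30 + 1.10 + 2.25 + 1.77 = 8.01
Sum of off-diagonal covariances = 3.51
Var(T) = 8.01 + 2 × 3.51 = 15.03
α = (k/(k−1))·(1 − Σσᵢ²/Var(T)) = (5/4)·(1 − 8.01/15.03) = 0.584

α = 0.584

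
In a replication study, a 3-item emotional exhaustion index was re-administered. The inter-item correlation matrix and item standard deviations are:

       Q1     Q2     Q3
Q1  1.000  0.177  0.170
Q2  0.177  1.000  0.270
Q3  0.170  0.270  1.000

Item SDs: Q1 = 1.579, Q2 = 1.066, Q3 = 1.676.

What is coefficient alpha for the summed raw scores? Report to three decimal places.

coefficient alpha = 0.415

Σσ²ᵢ = 1.579² + 1.066² + 1.676² = 6.4386
Covariances σ_ij = r_ij · s_i · s_j:
  σ(Q1,Q2) = 0.177 × 1.579 × 1.066 = 0.2979
  σ(Q1,Q3) = 0.170 × 1.579 × 1.676 = 0.4499
  σ(Q2,Q3) = 0.270 × 1.066 × 1.676 = 0.4824
σ²_T = Σσ²ᵢ + 2·Σσ_ij = 6.4386 + 2 × 1.2302 = 8.8990
α = (3/2)·(1 − 6.4386/8.8990) = 0.415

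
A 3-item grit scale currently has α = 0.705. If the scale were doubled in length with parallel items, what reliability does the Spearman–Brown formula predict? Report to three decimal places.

Length factor m = 2
α' = m·α / (1 + (m−1)·α)
   = 2 × 0.705 / (1 + (2 − 1) × 0.705)
   = 1.4100 / 1.7050 = 0.827

predicted reliability = 0.827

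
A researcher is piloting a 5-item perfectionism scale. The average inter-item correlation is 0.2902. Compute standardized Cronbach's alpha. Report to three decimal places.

Standardized α = k·r̄ / (1 + (k−1)·r̄) = 5 × 0.2902 / (1 + 4 × 0.2902)
  = 1.4510 / 2.1608 = 0.672

α = 0.672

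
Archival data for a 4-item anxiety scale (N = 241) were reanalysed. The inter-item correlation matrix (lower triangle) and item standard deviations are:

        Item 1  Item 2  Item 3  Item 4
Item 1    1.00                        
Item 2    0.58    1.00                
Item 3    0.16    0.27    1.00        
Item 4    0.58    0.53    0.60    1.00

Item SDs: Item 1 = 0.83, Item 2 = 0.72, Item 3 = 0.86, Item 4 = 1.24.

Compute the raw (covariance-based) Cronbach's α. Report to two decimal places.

α = 0.76

Σσ²ᵢ = 0.83² + 0.72² + 0.86² + 1.24² = 3.4845
Covariances σ_ij = r_ij · s_i · s_j:
  σ(Item 1,Item 2) = 0.58 × 0.83 × 0.72 = 0.3466
  σ(Item 1,Item 3) = 0.16 × 0.83 × 0.86 = 0.1142
  σ(Item 1,Item 4) = 0.58 × 0.83 × 1.24 = 0.5969
  σ(Item 2,Item 3) = 0.27 × 0.72 × 0.86 = 0.1672
  σ(Item 2,Item 4) = 0.53 × 0.72 × 1.24 = 0.4732
  σ(Item 3,Item 4) = 0.60 × 0.86 × 1.24 = 0.6398
σ²_T = Σσ²ᵢ + 2·Σσ_ij = 3.4845 + 2 × 2.3379 = 8.1603
α = (4/3)·(1 − 3.4845/8.1603) = 0.76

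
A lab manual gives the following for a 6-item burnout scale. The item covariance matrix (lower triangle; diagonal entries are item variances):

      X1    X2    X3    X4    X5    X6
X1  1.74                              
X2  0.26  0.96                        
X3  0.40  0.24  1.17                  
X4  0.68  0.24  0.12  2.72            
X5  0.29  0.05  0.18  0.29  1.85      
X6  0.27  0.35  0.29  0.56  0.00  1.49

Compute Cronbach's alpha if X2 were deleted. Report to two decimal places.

Remaining items: X1, X3, X4, X5, X6 (k = 5).
ΣVar(i) = 1.74 + 1.17 + 2.72 + 1.85 + 1.49 = 8.97
Var(T) = 8.97 + 2 × 3.08 = 15.13
α (item deleted) = (5/4)·(1 − 8.97/15.13) = 0.51

α = 0.51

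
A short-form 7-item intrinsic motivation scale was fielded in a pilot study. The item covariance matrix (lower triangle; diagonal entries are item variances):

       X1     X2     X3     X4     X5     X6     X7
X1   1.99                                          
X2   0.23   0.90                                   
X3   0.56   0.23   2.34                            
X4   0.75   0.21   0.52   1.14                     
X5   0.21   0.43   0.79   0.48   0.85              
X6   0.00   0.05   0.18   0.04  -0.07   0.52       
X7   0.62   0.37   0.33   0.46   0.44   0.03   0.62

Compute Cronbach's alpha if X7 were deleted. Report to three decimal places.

α = 0.652

Remaining items: X1, X2, X3, X4, X5, X6 (k = 6).
sum of item variances = 1.99 + 0.90 + 2.34 + 1.14 + 0.85 + 0.52 = 7.74
Var(T) = 7.74 + 2 × 4.61 = 16.96
α (item deleted) = (6/5)·(1 − 7.74/16.96) = 0.652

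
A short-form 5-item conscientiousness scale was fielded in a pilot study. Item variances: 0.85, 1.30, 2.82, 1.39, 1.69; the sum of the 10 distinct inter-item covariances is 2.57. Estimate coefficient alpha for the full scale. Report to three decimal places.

Σσᵢ² = 0.85 + 1.30 + 2.82 + 1.39 + 1.69 = 8.05
Sum of distinct covariances = 2.57
total variance = Σσᵢ² + 2·Σcov = 8.05 + 2 × 2.57 = 13.19
α = (5/4)·(1 − 8.05/13.19) = 0.487

coefficient alpha = 0.487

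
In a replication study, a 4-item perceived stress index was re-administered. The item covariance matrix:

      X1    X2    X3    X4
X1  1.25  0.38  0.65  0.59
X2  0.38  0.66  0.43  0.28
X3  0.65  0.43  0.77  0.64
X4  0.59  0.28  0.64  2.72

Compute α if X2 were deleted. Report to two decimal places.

Remaining items: X1, X3, X4 (k = 3).
Σσ²ᵢ = 1.25 + 0.77 + 2.72 = 4.74
Var(T) = 4.74 + 2 × 1.88 = 8.50
α (item deleted) = (3/2)·(1 − 4.74/8.50) = 0.66

α = 0.66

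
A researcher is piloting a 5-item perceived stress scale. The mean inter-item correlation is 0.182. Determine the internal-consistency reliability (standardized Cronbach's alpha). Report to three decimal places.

standardized Cronbach's alpha = 0.527

Standardized α = k·r̄ / (1 + (k−1)·r̄) = 5 × 0.182 / (1 + 4 × 0.182)
  = 0.9100 / 1.7280 = 0.527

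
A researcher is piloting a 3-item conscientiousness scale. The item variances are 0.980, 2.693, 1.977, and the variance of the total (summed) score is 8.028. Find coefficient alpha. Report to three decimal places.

coefficient alpha = 0.444

Σσᵢ² = 0.980 + 2.693 + 1.977 = 5.650
α = (k/(k−1))·(1 − Σσᵢ²/σ²_total) = (3/2)·(1 − 5.650/8.028) = 0.444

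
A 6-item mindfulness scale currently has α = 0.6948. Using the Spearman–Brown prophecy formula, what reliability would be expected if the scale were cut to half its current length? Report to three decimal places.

Length factor m = 1/2
α' = m·α / (1 − (1−m)·α)
   = 1/2 × 0.6948 / (1 − (1 − 1/2) × 0.6948)
   = 0.3474 / 0.6526 = 0.532

predicted reliability = 0.532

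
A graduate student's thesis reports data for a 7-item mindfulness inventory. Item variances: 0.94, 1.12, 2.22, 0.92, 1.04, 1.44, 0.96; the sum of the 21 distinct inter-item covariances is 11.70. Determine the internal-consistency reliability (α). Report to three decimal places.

Σσ²ᵢ = 0.94 + 1.12 + 2.22 + 0.92 + 1.04 + 1.44 + 0.96 = 8.64
Sum of distinct covariances = 11.70
Var(T) = Σσ²ᵢ + 2·Σcov = 8.64 + 2 × 11.70 = 32.04
α = (7/6)·(1 − 8.64/32.04) = 0.852

α = 0.852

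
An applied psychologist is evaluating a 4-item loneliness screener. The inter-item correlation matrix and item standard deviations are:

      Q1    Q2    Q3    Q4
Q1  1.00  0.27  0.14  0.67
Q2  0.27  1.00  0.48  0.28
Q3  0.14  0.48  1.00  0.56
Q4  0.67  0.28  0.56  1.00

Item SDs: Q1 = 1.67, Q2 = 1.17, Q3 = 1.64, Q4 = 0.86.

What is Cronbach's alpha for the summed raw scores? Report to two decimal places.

Σσ²ᵢ = 1.67² + 1.17² + 1.64² + 0.86² = 7.5870
Covariances σ_ij = r_ij · s_i · s_j:
  σ(Q1,Q2) = 0.27 × 1.67 × 1.17 = 0.5276
  σ(Q1,Q3) = 0.14 × 1.67 × 1.64 = 0.3834
  σ(Q1,Q4) = 0.67 × 1.67 × 0.86 = 0.9623
  σ(Q2,Q3) = 0.48 × 1.17 × 1.64 = 0.9210
  σ(Q2,Q4) = 0.28 × 1.17 × 0.86 = 0.2817
  σ(Q3,Q4) = 0.56 × 1.64 × 0.86 = 0.7898
σ²_T = Σσ²ᵢ + 2·Σσ_ij = 7.5870 + 2 × 3.8658 = 15.3186
α = (4/3)·(1 − 7.5870/15.3186) = 0.67

Cronbach's alpha = 0.67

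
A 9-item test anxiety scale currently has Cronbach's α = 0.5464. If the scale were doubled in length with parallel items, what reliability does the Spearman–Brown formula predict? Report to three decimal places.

Length factor m = 2
α' = m·α / (1 + (m−1)·α)
   = 2 × 0.5464 / (1 + (2 − 1) × 0.5464)
   = 1.0928 / 1.5464 = 0.707

predicted reliability = 0.707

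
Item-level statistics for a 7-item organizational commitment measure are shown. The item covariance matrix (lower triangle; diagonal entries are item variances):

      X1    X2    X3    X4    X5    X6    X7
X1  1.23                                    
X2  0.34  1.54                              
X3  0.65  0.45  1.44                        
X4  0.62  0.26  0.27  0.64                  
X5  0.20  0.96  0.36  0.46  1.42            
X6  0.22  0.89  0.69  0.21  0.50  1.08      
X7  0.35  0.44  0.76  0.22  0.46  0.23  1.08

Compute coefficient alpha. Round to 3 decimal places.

Σσᵢ² = 1.23 + 1.54 + 1.44 + 0.64 + 1.42 + 1.08 + 1.08 = 8.43
Σ_{i<j} σ_ij = 9.54
total variance = 8.43 + 2 × 9.54 = 27.51
α = (k/(k−1))·(1 − Σσᵢ²/total variance) = (7/6)·(1 − 8.43/27.51) = 0.809

coefficient alpha = 0.809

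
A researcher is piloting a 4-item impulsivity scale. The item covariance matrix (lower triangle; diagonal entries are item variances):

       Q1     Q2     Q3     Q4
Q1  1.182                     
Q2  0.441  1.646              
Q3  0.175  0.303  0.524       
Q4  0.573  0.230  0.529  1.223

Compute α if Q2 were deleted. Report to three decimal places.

Remaining items: Q1, Q3, Q4 (k = 3).
Σσ²ᵢ = 1.182 + 0.524 + 1.223 = 2.929
Var(T) = 2.929 + 2 × 1.277 = 5.483
α (item deleted) = (3/2)·(1 − 2.929/5.483) = 0.699

α = 0.699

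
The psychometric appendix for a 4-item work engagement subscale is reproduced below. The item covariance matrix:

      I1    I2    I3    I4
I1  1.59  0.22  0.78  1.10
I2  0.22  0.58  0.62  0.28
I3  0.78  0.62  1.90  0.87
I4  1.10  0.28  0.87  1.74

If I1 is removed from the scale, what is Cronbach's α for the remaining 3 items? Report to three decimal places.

Cronbach's α = 0.684

Remaining items: I2, I3, I4 (k = 3).
ΣVar(i) = 0.58 + 1.90 + 1.74 = 4.22
σ²_T = 4.22 + 2 × 1.77 = 7.76
α (item deleted) = (3/2)·(1 − 4.22/7.76) = 0.684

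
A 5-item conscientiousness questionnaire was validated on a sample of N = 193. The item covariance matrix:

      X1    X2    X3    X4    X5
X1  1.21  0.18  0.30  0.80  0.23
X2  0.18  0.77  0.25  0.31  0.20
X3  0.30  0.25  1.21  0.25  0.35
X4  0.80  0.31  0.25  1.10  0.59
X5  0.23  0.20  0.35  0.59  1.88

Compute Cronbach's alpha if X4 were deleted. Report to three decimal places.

Remaining items: X1, X2, X3, X5 (k = 4).
Σσ²ᵢ = 1.21 + 0.77 + 1.21 + 1.88 = 5.07
Var(T) = 5.07 + 2 × 1.51 = 8.09
α (item deleted) = (4/3)·(1 − 5.07/8.09) = 0.498

α = 0.498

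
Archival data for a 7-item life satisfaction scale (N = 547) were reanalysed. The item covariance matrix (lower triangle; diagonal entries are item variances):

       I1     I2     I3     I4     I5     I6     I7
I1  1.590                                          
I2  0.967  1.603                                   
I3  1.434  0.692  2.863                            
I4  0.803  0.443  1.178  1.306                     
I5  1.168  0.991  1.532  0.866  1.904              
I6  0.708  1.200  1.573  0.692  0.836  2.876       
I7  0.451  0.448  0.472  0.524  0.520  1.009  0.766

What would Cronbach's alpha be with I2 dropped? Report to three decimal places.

Remaining items: I1, I3, I4, I5, I6, I7 (k = 6).
Σσᵢ² = 1.590 + 2.863 + 1.306 + 1.904 + 2.876 + 0.766 = 11.305
σ²_T = 11.305 + 2 × 13.766 = 38.837
α (item deleted) = (6/5)·(1 − 11.305/38.837) = 0.851

α = 0.851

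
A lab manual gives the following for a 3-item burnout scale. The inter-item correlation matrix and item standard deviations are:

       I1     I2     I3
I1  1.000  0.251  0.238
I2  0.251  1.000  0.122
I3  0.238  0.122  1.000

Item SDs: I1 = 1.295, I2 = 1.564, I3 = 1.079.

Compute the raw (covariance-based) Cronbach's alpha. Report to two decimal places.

Cronbach's alpha = 0.43

Σσ²ᵢ = 1.295² + 1.564² + 1.079² = 5.2874
Covariances σ_ij = r_ij · s_i · s_j:
  σ(I1,I2) = 0.251 × 1.295 × 1.564 = 0.5084
  σ(I1,I3) = 0.238 × 1.295 × 1.079 = 0.3326
  σ(I2,I3) = 0.122 × 1.564 × 1.079 = 0.2059
σ²_T = Σσ²ᵢ + 2·Σσ_ij = 5.2874 + 2 × 1.0469 = 7.3812
α = (3/2)·(1 − 5.2874/7.3812) = 0.43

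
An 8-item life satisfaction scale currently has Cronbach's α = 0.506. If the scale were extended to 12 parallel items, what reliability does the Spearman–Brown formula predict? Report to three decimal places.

Length factor m = 12/8 = 1.5000
α' = m·α / (1 + (m−1)·α)
   = 12/8 × 0.506 / (1 + (12/8 − 1) × 0.506)
   = 0.7590 / 1.2530 = 0.606

predicted reliability = 0.606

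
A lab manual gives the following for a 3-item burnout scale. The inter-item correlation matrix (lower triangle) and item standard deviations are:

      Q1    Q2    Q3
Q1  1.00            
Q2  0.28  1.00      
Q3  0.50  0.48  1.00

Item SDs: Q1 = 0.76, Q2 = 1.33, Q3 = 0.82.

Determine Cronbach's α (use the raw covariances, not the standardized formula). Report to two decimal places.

Cronbach's α = 0.64

Σσ²ᵢ = 0.76² + 1.33² + 0.82² = 3.0189
Covariances σ_ij = r_ij · s_i · s_j:
  σ(Q1,Q2) = 0.28 × 0.76 × 1.33 = 0.2830
  σ(Q1,Q3) = 0.50 × 0.76 × 0.82 = 0.3116
  σ(Q2,Q3) = 0.48 × 1.33 × 0.82 = 0.5235
σ²_T = Σσ²ᵢ + 2·Σσ_ij = 3.0189 + 2 × 1.1181 = 5.2551
α = (3/2)·(1 − 3.0189/5.2551) = 0.64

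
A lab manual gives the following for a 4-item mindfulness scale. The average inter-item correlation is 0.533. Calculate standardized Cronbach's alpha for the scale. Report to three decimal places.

Standardized α = k·r̄ / (1 + (k−1)·r̄) = 4 × 0.533 / (1 + 3 × 0.533)
  = 2.1320 / 2.5990 = 0.820

α = 0.820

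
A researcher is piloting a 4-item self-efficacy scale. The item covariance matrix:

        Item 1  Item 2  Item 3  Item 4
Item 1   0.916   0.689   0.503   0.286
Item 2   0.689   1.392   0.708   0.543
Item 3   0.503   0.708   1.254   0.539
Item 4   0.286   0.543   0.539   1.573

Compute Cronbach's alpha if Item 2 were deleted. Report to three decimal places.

Cronbach's alpha = 0.623

Remaining items: Item 1, Item 3, Item 4 (k = 3).
Σσᵢ² = 0.916 + 1.254 + 1.573 = 3.743
Var(T) = 3.743 + 2 × 1.328 = 6.399
α (item deleted) = (3/2)·(1 − 3.743/6.399) = 0.623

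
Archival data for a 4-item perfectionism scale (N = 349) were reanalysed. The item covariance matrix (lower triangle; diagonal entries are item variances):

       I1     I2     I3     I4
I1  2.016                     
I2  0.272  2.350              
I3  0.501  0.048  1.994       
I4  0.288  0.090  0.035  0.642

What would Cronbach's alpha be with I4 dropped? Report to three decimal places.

Remaining items: I1, I2, I3 (k = 3).
sum of item variances = 2.016 + 2.350 + 1.994 = 6.360
σ²_total = 6.360 + 2 × 0.821 = 8.002
α (item deleted) = (3/2)·(1 − 6.360/8.002) = 0.308

Cronbach's alpha = 0.308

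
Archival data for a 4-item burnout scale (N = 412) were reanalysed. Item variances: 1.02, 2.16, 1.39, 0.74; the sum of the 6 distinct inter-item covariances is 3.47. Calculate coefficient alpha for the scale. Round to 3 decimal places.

sum of item variances = 1.02 + 2.16 + 1.39 + 0.74 = 5.31
Sum of distinct covariances = 3.47
total variance = sum of item variances + 2·Σcov = 5.31 + 2 × 3.47 = 12.25
α = (4/3)·(1 − 5.31/12.25) = 0.755

α = 0.755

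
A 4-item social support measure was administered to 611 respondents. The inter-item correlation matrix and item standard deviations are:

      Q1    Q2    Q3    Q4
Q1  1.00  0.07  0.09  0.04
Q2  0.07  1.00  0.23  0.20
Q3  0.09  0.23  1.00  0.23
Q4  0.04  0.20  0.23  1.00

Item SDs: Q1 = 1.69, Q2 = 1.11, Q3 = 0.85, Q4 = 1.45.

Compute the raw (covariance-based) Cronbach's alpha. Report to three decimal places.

Σσ²ᵢ = 1.69² + 1.11² + 0.85² + 1.45² = 6.9132
Covariances σ_ij = r_ij · s_i · s_j:
  σ(Q1,Q2) = 0.07 × 1.69 × 1.11 = 0.1313
  σ(Q1,Q3) = 0.09 × 1.69 × 0.85 = 0.1293
  σ(Q1,Q4) = 0.04 × 1.69 × 1.45 = 0.0980
  σ(Q2,Q3) = 0.23 × 1.11 × 0.85 = 0.2170
  σ(Q2,Q4) = 0.20 × 1.11 × 1.45 = 0.3219
  σ(Q3,Q4) = 0.23 × 0.85 × 1.45 = 0.2835
σ²_T = Σσ²ᵢ + 2·Σσ_ij = 6.9132 + 2 × 1.1810 = 9.2752
α = (4/3)·(1 − 6.9132/9.2752) = 0.340

α = 0.340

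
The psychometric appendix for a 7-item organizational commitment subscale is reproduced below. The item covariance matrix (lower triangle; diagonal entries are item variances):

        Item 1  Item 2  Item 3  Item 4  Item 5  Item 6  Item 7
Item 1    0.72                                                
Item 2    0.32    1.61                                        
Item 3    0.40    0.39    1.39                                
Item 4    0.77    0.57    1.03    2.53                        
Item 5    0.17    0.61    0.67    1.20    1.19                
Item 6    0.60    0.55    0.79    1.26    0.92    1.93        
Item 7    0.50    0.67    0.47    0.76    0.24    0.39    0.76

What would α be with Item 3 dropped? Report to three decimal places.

α = 0.823

Remaining items: Item 1, Item 2, Item 4, Item 5, Item 6, Item 7 (k = 6).
ΣVar(i) = 0.72 + 1.61 + 2.53 + 1.19 + 1.93 + 0.76 = 8.74
σ²_total = 8.74 + 2 × 9.53 = 27.80
α (item deleted) = (6/5)·(1 − 8.74/27.80) = 0.823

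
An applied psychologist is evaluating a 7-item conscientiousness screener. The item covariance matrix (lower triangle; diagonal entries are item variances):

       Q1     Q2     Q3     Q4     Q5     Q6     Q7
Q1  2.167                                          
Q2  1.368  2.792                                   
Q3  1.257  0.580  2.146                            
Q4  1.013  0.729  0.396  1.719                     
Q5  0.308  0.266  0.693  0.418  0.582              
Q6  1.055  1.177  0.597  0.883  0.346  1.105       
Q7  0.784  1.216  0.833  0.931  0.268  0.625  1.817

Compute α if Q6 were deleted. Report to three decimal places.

α = 0.796

Remaining items: Q1, Q2, Q3, Q4, Q5, Q7 (k = 6).
Σσᵢ² = 2.167 + 2.792 + 2.146 + 1.719 + 0.582 + 1.817 = 11.223
σ²_total = 11.223 + 2 × 11.060 = 33.343
α (item deleted) = (6/5)·(1 − 11.223/33.343) = 0.796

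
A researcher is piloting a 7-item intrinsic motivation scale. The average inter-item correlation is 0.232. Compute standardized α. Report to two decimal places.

α = 0.68

Standardized α = k·r̄ / (1 + (k−1)·r̄) = 7 × 0.232 / (1 + 6 × 0.232)
  = 1.6240 / 2.3920 = 0.68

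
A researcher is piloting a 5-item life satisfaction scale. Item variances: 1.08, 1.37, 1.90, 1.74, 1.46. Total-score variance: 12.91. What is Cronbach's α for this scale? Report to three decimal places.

Cronbach's α = 0.519

sum of item variances = 1.08 + 1.37 + 1.90 + 1.74 + 1.46 = 7.55
α = (k/(k−1))·(1 − sum of item variances/Var(T)) = (5/4)·(1 − 7.55/12.91) = 0.519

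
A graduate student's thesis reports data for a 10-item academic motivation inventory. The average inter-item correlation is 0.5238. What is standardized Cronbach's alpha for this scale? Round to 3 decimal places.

α = 0.917

Standardized α = k·r̄ / (1 + (k−1)·r̄) = 10 × 0.5238 / (1 + 9 × 0.5238)
  = 5.2380 / 5.7142 = 0.917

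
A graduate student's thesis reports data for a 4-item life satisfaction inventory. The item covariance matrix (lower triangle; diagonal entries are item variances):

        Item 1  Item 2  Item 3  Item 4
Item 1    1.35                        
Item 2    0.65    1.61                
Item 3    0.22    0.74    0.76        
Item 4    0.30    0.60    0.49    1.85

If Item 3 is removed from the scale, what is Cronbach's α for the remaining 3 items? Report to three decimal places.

Remaining items: Item 1, Item 2, Item 4 (k = 3).
Σσᵢ² = 1.35 + 1.61 + 1.85 = 4.81
Var(T) = 4.81 + 2 × 1.55 = 7.91
α (item deleted) = (3/2)·(1 − 4.81/7.91) = 0.588

α = 0.588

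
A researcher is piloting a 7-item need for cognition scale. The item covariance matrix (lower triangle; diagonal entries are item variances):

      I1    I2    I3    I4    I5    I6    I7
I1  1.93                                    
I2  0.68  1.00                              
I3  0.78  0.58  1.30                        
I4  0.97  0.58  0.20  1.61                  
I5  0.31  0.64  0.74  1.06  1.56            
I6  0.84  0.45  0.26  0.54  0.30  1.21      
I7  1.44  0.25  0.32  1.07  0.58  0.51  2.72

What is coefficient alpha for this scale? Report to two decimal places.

coefficient alpha = 0.81

ΣVar(i) = 1.93 + 1.00 + 1.30 + 1.61 + 1.56 + 1.21 + 2.72 = 11.33
Sum of the distinct covariances = 13.10
Var(T) = 11.33 + 2 × 13.10 = 37.53
α = (k/(k−1))·(1 − ΣVar(i)/Var(T)) = (7/6)·(1 − 11.33/37.53) = 0.81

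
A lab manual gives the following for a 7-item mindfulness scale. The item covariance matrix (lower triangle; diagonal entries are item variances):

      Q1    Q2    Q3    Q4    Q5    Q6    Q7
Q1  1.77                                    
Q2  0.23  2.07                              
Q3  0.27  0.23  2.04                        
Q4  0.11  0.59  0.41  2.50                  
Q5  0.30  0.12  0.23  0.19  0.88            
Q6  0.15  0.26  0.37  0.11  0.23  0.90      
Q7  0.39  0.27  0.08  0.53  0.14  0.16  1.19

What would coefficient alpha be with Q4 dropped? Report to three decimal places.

coefficient alpha = 0.524

Remaining items: Q1, Q2, Q3, Q5, Q6, Q7 (k = 6).
Σσᵢ² = 1.77 + 2.07 + 2.04 + 0.88 + 0.90 + 1.19 = 8.85
total variance = 8.85 + 2 × 3.43 = 15.71
α (item deleted) = (6/5)·(1 − 8.85/15.71) = 0.524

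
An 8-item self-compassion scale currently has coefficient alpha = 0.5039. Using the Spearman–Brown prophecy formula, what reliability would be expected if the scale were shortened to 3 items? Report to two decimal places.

predicted reliability = 0.28

Length factor m = 3/8 = 0.3750
α' = m·α / (1 − (1−m)·α)
   = 3/8 × 0.5039 / (1 − (1 − 3/8) × 0.5039)
   = 0.1890 / 0.6851 = 0.28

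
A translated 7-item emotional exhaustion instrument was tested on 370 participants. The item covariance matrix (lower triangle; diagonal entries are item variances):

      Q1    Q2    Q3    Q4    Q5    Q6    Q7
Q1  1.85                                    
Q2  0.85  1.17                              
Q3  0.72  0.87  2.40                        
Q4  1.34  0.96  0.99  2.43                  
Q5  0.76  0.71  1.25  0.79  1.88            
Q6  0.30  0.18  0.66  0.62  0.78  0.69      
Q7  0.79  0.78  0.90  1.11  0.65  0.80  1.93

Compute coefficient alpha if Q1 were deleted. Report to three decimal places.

α = 0.836

Remaining items: Q2, Q3, Q4, Q5, Q6, Q7 (k = 6).
Σσᵢ² = 1.17 + 2.40 + 2.43 + 1.88 + 0.69 + 1.93 = 10.50
total variance = 10.50 + 2 × 12.05 = 34.60
α (item deleted) = (6/5)·(1 − 10.50/34.60) = 0.836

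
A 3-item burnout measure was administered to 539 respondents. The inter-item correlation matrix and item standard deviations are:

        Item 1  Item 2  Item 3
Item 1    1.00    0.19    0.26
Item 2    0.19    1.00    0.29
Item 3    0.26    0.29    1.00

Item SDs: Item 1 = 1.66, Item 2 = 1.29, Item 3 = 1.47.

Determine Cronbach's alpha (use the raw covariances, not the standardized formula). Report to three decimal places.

Cronbach's alpha = 0.489

Σσ²ᵢ = 1.66² + 1.29² + 1.47² = 6.5806
Covariances σ_ij = r_ij · s_i · s_j:
  σ(Item 1,Item 2) = 0.19 × 1.66 × 1.29 = 0.4069
  σ(Item 1,Item 3) = 0.26 × 1.66 × 1.47 = 0.6345
  σ(Item 2,Item 3) = 0.29 × 1.29 × 1.47 = 0.5499
σ²_T = Σσ²ᵢ + 2·Σσ_ij = 6.5806 + 2 × 1.5913 = 9.7632
α = (3/2)·(1 − 6.5806/9.7632) = 0.489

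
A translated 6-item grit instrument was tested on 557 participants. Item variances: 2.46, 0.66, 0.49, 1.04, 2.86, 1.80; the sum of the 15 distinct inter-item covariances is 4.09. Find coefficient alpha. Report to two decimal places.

ΣVar(i) = 2.46 + 0.66 + 0.49 + 1.04 + 2.86 + 1.80 = 9.31
Sum of distinct covariances = 4.09
total variance = ΣVar(i) + 2·Σcov = 9.31 + 2 × 4.09 = 17.49
α = (6/5)·(1 − 9.31/17.49) = 0.56

coefficient alpha = 0.56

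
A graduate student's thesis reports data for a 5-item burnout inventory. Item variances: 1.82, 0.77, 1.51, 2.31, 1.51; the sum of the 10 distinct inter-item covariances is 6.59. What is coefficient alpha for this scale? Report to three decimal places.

α = 0.781

ΣVar(i) = 1.82 + 0.77 + 1.51 + 2.31 + 1.51 = 7.92
Sum of distinct covariances = 6.59
total variance = ΣVar(i) + 2·Σcov = 7.92 + 2 × 6.59 = 21.10
α = (5/4)·(1 − 7.92/21.10) = 0.781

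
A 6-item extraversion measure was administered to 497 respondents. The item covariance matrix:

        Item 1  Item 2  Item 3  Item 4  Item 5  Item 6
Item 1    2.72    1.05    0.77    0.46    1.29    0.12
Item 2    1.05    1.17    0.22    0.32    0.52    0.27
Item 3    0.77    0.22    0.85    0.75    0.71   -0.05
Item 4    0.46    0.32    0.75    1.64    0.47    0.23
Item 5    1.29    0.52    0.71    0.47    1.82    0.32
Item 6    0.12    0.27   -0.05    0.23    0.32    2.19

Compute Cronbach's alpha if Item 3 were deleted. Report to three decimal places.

Remaining items: Item 1, Item 2, Item 4, Item 5, Item 6 (k = 5).
sum of item variances = 2.72 + 1.17 + 1.64 + 1.82 + 2.19 = 9.54
total variance = 9.54 + 2 × 5.05 = 19.64
α (item deleted) = (5/4)·(1 − 9.54/19.64) = 0.643

Cronbach's alpha = 0.643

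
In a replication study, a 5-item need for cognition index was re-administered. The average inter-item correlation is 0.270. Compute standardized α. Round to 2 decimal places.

standardized α = 0.65

Standardized α = k·r̄ / (1 + (k−1)·r̄) = 5 × 0.270 / (1 + 4 × 0.270)
  = 1.3500 / 2.0800 = 0.65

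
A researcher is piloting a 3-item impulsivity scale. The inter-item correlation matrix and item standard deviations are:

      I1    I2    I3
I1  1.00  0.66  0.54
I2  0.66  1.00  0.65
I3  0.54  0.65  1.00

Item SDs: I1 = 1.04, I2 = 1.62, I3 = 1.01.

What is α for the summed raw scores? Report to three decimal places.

α = 0.806

Σσ²ᵢ = 1.04² + 1.62² + 1.01² = 4.7261
Covariances σ_ij = r_ij · s_i · s_j:
  σ(I1,I2) = 0.66 × 1.04 × 1.62 = 1.1120
  σ(I1,I3) = 0.54 × 1.04 × 1.01 = 0.5672
  σ(I2,I3) = 0.65 × 1.62 × 1.01 = 1.0635
σ²_T = Σσ²ᵢ + 2·Σσ_ij = 4.7261 + 2 × 2.7427 = 10.2115
α = (3/2)·(1 − 4.7261/10.2115) = 0.806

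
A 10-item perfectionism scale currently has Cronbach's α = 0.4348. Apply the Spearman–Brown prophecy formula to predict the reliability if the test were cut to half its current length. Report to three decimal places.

predicted reliability = 0.278

Length factor m = 1/2
α' = m·α / (1 − (1−m)·α)
   = 1/2 × 0.4348 / (1 − (1 − 1/2) × 0.4348)
   = 0.2174 / 0.7826 = 0.278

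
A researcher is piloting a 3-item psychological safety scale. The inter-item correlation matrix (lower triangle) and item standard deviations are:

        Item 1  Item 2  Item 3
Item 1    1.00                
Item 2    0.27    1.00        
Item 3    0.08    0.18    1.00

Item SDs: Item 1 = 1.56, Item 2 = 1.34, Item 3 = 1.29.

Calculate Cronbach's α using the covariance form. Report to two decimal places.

Cronbach's α = 0.39

Σσ²ᵢ = 1.56² + 1.34² + 1.29² = 5.8933
Covariances σ_ij = r_ij · s_i · s_j:
  σ(Item 1,Item 2) = 0.27 × 1.56 × 1.34 = 0.5644
  σ(Item 1,Item 3) = 0.08 × 1.56 × 1.29 = 0.1610
  σ(Item 2,Item 3) = 0.18 × 1.34 × 1.29 = 0.3111
σ²_T = Σσ²ᵢ + 2·Σσ_ij = 5.8933 + 2 × 1.0365 = 7.9663
α = (3/2)·(1 − 5.8933/7.9663) = 0.39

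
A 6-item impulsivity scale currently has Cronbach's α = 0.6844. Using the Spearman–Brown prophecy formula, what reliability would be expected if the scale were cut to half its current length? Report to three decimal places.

predicted reliability = 0.520

Length factor m = 1/2
α' = m·α / (1 − (1−m)·α)
   = 1/2 × 0.6844 / (1 − (1 − 1/2) × 0.6844)
   = 0.3422 / 0.6578 = 0.520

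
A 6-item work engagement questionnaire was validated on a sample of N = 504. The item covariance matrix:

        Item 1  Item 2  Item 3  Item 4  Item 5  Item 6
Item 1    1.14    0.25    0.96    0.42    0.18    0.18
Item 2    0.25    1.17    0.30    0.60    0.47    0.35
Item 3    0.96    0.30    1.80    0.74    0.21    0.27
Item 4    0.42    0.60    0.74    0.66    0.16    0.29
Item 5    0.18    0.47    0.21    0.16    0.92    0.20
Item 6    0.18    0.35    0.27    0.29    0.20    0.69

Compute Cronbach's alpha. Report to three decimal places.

Σσᵢ² = 1.14 + 1.17 + 1.80 + 0.66 + 0.92 + 0.69 = 6.38
Σ_{i<j} σ_ij = 5.58
σ²_T = 6.38 + 2 × 5.58 = 17.54
α = (k/(k−1))·(1 − Σσᵢ²/σ²_T) = (6/5)·(1 − 6.38/17.54) = 0.764

Cronbach's alpha = 0.764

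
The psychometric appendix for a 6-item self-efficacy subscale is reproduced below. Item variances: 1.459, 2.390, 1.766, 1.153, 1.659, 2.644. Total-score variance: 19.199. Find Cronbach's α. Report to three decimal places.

α = 0.508

sum of item variances = 1.459 + 2.390 + 1.766 + 1.153 + 1.659 + 2.644 = 11.071
α = (k/(k−1))·(1 − sum of item variances/Var(T)) = (6/5)·(1 − 11.071/19.199) = 0.508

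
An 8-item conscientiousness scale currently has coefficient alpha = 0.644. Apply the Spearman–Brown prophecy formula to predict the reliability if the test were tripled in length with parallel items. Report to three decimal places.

predicted reliability = 0.844

Length factor m = 3
α' = m·α / (1 + (m−1)·α)
   = 3 × 0.644 / (1 + (3 − 1) × 0.644)
   = 1.9320 / 2.2880 = 0.844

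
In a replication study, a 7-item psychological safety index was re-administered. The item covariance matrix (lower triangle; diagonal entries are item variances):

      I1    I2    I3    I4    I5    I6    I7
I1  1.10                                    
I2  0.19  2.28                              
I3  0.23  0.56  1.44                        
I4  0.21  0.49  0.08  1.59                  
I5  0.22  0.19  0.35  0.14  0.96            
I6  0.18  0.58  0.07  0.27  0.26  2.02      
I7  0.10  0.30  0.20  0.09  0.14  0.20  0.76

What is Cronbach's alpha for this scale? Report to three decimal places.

α = 0.582

ΣVar(i) = 1.10 + 2.28 + 1.44 + 1.59 + 0.96 + 2.02 + 0.76 = 10.15
Σ_{i<j} σ_ij = 5.05
σ²_total = 10.15 + 2 × 5.05 = 20.25
α = (k/(k−1))·(1 − ΣVar(i)/σ²_total) = (7/6)·(1 − 10.15/20.25) = 0.582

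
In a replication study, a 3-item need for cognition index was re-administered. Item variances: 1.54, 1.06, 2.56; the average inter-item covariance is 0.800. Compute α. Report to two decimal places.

α = 0.72

Σσᵢ² = 1.54 + 1.06 + 2.56 = 5.16
Sum of the 3 distinct covariances = 3 × 0.800 = 2.400
total variance = Σσᵢ² + 2·Σcov = 5.16 + 2 × 2.400 = 9.960
α = (3/2)·(1 − 5.16/9.960) = 0.72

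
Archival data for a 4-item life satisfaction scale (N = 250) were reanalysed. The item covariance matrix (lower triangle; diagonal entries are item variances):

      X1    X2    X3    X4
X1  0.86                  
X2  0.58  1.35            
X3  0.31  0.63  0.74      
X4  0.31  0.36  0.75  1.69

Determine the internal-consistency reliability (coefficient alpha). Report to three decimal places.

coefficient alpha = 0.745

ΣVar(i) = 0.86 + 1.35 + 0.74 + 1.69 = 4.64
Σ_{i<j} σ_ij = 2.94
Var(T) = 4.64 + 2 × 2.94 = 10.52
α = (k/(k−1))·(1 − ΣVar(i)/Var(T)) = (4/3)·(1 − 4.64/10.52) = 0.745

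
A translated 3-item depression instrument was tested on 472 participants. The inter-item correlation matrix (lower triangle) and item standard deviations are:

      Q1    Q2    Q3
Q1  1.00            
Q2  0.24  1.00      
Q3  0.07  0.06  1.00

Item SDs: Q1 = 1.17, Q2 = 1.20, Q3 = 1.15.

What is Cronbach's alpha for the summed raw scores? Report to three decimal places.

Cronbach's alpha = 0.299

Σσ²ᵢ = 1.17² + 1.20² + 1.15² = 4.1314
Covariances σ_ij = r_ij · s_i · s_j:
  σ(Q1,Q2) = 0.24 × 1.17 × 1.20 = 0.3370
  σ(Q1,Q3) = 0.07 × 1.17 × 1.15 = 0.0942
  σ(Q2,Q3) = 0.06 × 1.20 × 1.15 = 0.0828
σ²_T = Σσ²ᵢ + 2·Σσ_ij = 4.1314 + 2 × 0.5140 = 5.1594
α = (3/2)·(1 − 4.1314/5.1594) = 0.299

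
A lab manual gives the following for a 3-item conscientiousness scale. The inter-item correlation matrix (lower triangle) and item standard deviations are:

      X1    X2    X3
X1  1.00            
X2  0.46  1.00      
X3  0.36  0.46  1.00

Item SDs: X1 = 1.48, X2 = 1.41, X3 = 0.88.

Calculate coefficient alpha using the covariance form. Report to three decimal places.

Σσ²ᵢ = 1.48² + 1.41² + 0.88² = 4.9529
Covariances σ_ij = r_ij · s_i · s_j:
  σ(X1,X2) = 0.46 × 1.48 × 1.41 = 0.9599
  σ(X1,X3) = 0.36 × 1.48 × 0.88 = 0.4689
  σ(X2,X3) = 0.46 × 1.41 × 0.88 = 0.5708
σ²_T = Σσ²ᵢ + 2·Σσ_ij = 4.9529 + 2 × 1.9996 = 8.9521
α = (3/2)·(1 − 4.9529/8.9521) = 0.670

coefficient alpha = 0.670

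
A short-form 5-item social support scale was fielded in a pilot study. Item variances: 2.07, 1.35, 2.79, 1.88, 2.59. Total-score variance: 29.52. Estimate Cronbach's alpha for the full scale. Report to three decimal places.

Cronbach's alpha = 0.798

ΣVar(i) = 2.07 + 1.35 + 2.79 + 1.88 + 2.59 = 10.68
α = (k/(k−1))·(1 − ΣVar(i)/Var(T)) = (5/4)·(1 − 10.68/29.52) = 0.798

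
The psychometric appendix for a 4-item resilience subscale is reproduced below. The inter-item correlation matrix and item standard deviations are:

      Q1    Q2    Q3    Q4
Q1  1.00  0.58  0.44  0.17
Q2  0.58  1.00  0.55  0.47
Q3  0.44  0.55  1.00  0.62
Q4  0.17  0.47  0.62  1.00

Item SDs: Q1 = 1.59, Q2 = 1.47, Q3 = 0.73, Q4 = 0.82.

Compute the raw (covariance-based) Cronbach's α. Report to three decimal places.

α = 0.735

Σσ²ᵢ = 1.59² + 1.47² + 0.73² + 0.82² = 5.8943
Covariances σ_ij = r_ij · s_i · s_j:
  σ(Q1,Q2) = 0.58 × 1.59 × 1.47 = 1.3556
  σ(Q1,Q3) = 0.44 × 1.59 × 0.73 = 0.5107
  σ(Q1,Q4) = 0.17 × 1.59 × 0.82 = 0.2216
  σ(Q2,Q3) = 0.55 × 1.47 × 0.73 = 0.5902
  σ(Q2,Q4) = 0.47 × 1.47 × 0.82 = 0.5665
  σ(Q3,Q4) = 0.62 × 0.73 × 0.82 = 0.3711
σ²_T = Σσ²ᵢ + 2·Σσ_ij = 5.8943 + 2 × 3.6157 = 13.1257
α = (4/3)·(1 − 5.8943/13.1257) = 0.735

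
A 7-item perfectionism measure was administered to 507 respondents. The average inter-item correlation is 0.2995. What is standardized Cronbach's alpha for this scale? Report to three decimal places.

α = 0.750

Standardized α = k·r̄ / (1 + (k−1)·r̄) = 7 × 0.2995 / (1 + 6 × 0.2995)
  = 2.0965 / 2.7970 = 0.750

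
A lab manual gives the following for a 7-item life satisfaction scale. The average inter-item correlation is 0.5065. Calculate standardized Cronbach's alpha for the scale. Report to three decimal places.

standardized Cronbach's alpha = 0.878

Standardized α = k·r̄ / (1 + (k−1)·r̄) = 7 × 0.5065 / (1 + 6 × 0.5065)
  = 3.5455 / 4.0390 = 0.878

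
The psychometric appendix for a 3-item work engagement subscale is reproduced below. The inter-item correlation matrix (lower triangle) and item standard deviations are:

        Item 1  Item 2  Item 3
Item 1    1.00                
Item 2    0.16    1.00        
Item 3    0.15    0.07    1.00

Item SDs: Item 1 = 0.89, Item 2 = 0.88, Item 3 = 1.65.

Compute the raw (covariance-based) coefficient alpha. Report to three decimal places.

coefficient alpha = 0.259

Σσ²ᵢ = 0.89² + 0.88² + 1.65² = 4.2890
Covariances σ_ij = r_ij · s_i · s_j:
  σ(Item 1,Item 2) = 0.16 × 0.89 × 0.88 = 0.1253
  σ(Item 1,Item 3) = 0.15 × 0.89 × 1.65 = 0.2203
  σ(Item 2,Item 3) = 0.07 × 0.88 × 1.65 = 0.1016
σ²_T = Σσ²ᵢ + 2·Σσ_ij = 4.2890 + 2 × 0.4472 = 5.1834
α = (3/2)·(1 − 4.2890/5.1834) = 0.259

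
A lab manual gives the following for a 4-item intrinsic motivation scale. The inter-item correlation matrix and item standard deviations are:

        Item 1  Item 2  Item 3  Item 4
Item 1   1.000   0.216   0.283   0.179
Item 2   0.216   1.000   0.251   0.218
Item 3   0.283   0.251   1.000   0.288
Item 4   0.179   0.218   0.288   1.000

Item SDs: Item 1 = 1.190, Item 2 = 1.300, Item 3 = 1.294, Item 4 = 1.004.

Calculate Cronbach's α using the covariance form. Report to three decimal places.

Σσ²ᵢ = 1.190² + 1.300² + 1.294² + 1.004² = 5.7886
Covariances σ_ij = r_ij · s_i · s_j:
  σ(Item 1,Item 2) = 0.216 × 1.190 × 1.300 = 0.3342
  σ(Item 1,Item 3) = 0.283 × 1.190 × 1.294 = 0.4358
  σ(Item 1,Item 4) = 0.179 × 1.190 × 1.004 = 0.2139
  σ(Item 2,Item 3) = 0.251 × 1.300 × 1.294 = 0.4222
  σ(Item 2,Item 4) = 0.218 × 1.300 × 1.004 = 0.2845
  σ(Item 3,Item 4) = 0.288 × 1.294 × 1.004 = 0.3742
σ²_T = Σσ²ᵢ + 2·Σσ_ij = 5.7886 + 2 × 2.0648 = 9.9182
α = (4/3)·(1 − 5.7886/9.9182) = 0.555

α = 0.555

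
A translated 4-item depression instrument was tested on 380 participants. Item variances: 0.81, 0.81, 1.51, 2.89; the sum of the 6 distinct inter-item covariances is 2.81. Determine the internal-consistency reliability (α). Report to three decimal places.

Σσ²ᵢ = 0.81 + 0.81 + 1.51 + 2.89 = 6.02
Sum of distinct covariances = 2.81
σ²_total = Σσ²ᵢ + 2·Σcov = 6.02 + 2 × 2.81 = 11.64
α = (4/3)·(1 − 6.02/11.64) = 0.644

α = 0.644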